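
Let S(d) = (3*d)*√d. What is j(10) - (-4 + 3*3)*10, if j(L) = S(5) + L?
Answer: -40 + 15*√5 ≈ -6.4590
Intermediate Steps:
S(d) = 3*d^(3/2)
j(L) = L + 15*√5 (j(L) = 3*5^(3/2) + L = 3*(5*√5) + L = 15*√5 + L = L + 15*√5)
j(10) - (-4 + 3*3)*10 = (10 + 15*√5) - (-4 + 3*3)*10 = (10 + 15*√5) - (-4 + 9)*10 = (10 + 15*√5) - 5*10 = (10 + 15*√5) - 1*50 = (10 + 15*√5) - 50 = -40 + 15*√5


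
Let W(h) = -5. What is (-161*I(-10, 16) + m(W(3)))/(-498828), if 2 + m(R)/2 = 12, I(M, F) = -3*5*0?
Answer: -5/124707 ≈ -4.0094e-5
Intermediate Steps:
I(M, F) = 0 (I(M, F) = -15*0 = 0)
m(R) = 20 (m(R) = -4 + 2*12 = -4 + 24 = 20)
(-161*I(-10, 16) + m(W(3)))/(-498828) = (-161*0 + 20)/(-498828) = (0 + 20)*(-1/498828) = 20*(-1/498828) = -5/124707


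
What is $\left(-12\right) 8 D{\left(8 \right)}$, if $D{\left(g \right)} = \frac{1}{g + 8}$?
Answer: $-6$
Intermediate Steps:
$D{\left(g \right)} = \frac{1}{8 + g}$
$\left(-12\right) 8 D{\left(8 \right)} = \frac{\left(-12\right) 8}{8 + 8} = - \frac{96}{16} = \left(-96\right) \frac{1}{16} = -6$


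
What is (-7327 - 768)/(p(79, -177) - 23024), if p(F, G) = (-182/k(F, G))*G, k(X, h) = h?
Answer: 8095/23206 ≈ 0.34883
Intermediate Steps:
p(F, G) = -182 (p(F, G) = (-182/G)*G = -182)
(-7327 - 768)/(p(79, -177) - 23024) = (-7327 - 768)/(-182 - 23024) = -8095/(-23206) = -8095*(-1/23206) = 8095/23206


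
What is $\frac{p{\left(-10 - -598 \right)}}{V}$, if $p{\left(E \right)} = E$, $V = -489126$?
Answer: $- \frac{98}{81521} \approx -0.0012021$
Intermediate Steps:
$\frac{p{\left(-10 - -598 \right)}}{V} = \frac{-10 - -598}{-489126} = \left(-10 + 598\right) \left(- \frac{1}{489126}\right) = 588 \left(- \frac{1}{489126}\right) = - \frac{98}{81521}$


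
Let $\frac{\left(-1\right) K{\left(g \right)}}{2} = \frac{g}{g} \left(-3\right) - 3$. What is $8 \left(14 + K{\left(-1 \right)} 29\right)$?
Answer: $2896$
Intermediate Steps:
$K{\left(g \right)} = 12$ ($K{\left(g \right)} = - 2 \left(\frac{g}{g} \left(-3\right) - 3\right) = - 2 \left(1 \left(-3\right) - 3\right) = - 2 \left(-3 - 3\right) = \left(-2\right) \left(-6\right) = 12$)
$8 \left(14 + K{\left(-1 \right)} 29\right) = 8 \left(14 + 12 \cdot 29\right) = 8 \left(14 + 348\right) = 8 \cdot 362 = 2896$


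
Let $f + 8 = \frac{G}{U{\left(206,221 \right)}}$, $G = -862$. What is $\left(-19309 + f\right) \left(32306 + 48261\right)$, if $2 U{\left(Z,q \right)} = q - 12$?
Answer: $- \frac{325408259959}{209} \approx -1.557 \cdot 10^{9}$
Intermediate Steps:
$U{\left(Z,q \right)} = -6 + \frac{q}{2}$ ($U{\left(Z,q \right)} = \frac{q - 12}{2} = \frac{-12 + q}{2} = -6 + \frac{q}{2}$)
$f = - \frac{3396}{209}$ ($f = -8 - \frac{862}{-6 + \frac{1}{2} \cdot 221} = -8 - \frac{862}{-6 + \frac{221}{2}} = -8 - \frac{862}{\frac{209}{2}} = -8 - \frac{1724}{209} = - \frac{3396}{209} \approx -16.249$)
$\left(-19309 + f\right) \left(32306 + 48261\right) = \left(-19309 - \frac{3396}{209}\right) \left(32306 + 48261\right) = \left(- \frac{4038977}{209}\right) 80567 = - \frac{325408259959}{209}$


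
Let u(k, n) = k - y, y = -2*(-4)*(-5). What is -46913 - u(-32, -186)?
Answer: -46921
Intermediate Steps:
y = -40 (y = 8*(-5) = -40)
u(k, n) = 40 + k (u(k, n) = k - 1*(-40) = k + 40 = 40 + k)
-46913 - u(-32, -186) = -46913 - (40 - 32) = -46913 - 1*8 = -46913 - 8 = -46921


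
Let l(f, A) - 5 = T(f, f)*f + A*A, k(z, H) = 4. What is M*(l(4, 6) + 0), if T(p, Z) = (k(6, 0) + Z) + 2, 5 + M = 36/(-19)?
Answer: -10611/19 ≈ -558.47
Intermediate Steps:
M = -131/19 (M = -5 + 36/(-19) = -5 + 36*(-1/19) = -5 - 36/19 = -131/19 ≈ -6.8947)
T(p, Z) = 6 + Z (T(p, Z) = (4 + Z) + 2 = 6 + Z)
l(f, A) = 5 + A**2 + f*(6 + f) (l(f, A) = 5 + ((6 + f)*f + A*A) = 5 + (f*(6 + f) + A**2) = 5 + (A**2 + f*(6 + f)) = 5 + A**2 + f*(6 + f))
M*(l(4, 6) + 0) = -131*((5 + 6**2 + 4*(6 + 4)) + 0)/19 = -131*((5 + 36 + 4*10) + 0)/19 = -131*((5 + 36 + 40) + 0)/19 = -131*(81 + 0)/19 = -131/19*81 = -10611/19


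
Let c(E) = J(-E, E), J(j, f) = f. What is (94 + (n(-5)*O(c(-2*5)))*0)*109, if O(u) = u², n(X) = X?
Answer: 10246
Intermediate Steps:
c(E) = E
(94 + (n(-5)*O(c(-2*5)))*0)*109 = (94 - 5*(-2*5)²*0)*109 = (94 - 5*(-10)²*0)*109 = (94 - 5*100*0)*109 = (94 - 500*0)*109 = (94 + 0)*109 = 94*109 = 10246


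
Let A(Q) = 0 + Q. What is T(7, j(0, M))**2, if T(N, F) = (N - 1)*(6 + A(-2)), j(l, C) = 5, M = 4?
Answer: 576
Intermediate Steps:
A(Q) = Q
T(N, F) = -4 + 4*N (T(N, F) = (N - 1)*(6 - 2) = (-1 + N)*4 = -4 + 4*N)
T(7, j(0, M))**2 = (-4 + 4*7)**2 = (-4 + 28)**2 = 24**2 = 576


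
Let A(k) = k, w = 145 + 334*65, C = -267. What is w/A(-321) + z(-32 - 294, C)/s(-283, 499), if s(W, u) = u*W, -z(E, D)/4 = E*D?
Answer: -991511869/15110219 ≈ -65.619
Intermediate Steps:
z(E, D) = -4*D*E (z(E, D) = -4*E*D = -4*D*E)
s(W, u) = W*u
w = 21855 (w = 145 + 21710 = 21855)
w/A(-321) + z(-32 - 294, C)/s(-283, 499) = 21855/(-321) + (-4*(-267)*(-32 - 294))/((-283*499)) = 21855*(-1/321) - 4*(-267)*(-326)/(-141217) = -7285/107 - 348168*(-1/141217) = -7285/107 + 348168/141217 = -991511869/15110219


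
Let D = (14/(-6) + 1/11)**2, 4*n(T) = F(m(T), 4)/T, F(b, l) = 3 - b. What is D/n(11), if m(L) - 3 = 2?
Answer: -10952/99 ≈ -110.63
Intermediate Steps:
m(L) = 5 (m(L) = 3 + 2 = 5)
n(T) = -1/(2*T) (n(T) = ((3 - 1*5)/T)/4 = ((3 - 5)/T)/4 = (-2/T)/4 = -1/(2*T))
D = 5476/1089 (D = (14*(-1/6) + 1*(1/11))**2 = (-7/3 + 1/11)**2 = (-74/33)**2 = 5476/1089 ≈ 5.0285)
D/n(11) = 5476/(1089*((-1/2/11))) = 5476/(1089*((-1/2*1/11))) = 5476/(1089*(-1/22)) = (5476/1089)*(-22) = -10952/99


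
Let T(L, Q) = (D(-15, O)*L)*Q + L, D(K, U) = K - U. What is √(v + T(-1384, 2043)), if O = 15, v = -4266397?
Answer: √80557579 ≈ 8975.4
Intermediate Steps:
T(L, Q) = L - 30*L*Q (T(L, Q) = ((-15 - 1*15)*L)*Q + L = ((-15 - 15)*L)*Q + L = (-30*L)*Q + L = -30*L*Q + L = L - 30*L*Q)
√(v + T(-1384, 2043)) = √(-4266397 - 1384*(1 - 30*2043)) = √(-4266397 - 1384*(1 - 61290)) = √(-4266397 - 1384*(-61289)) = √(-4266397 + 84823976) = √80557579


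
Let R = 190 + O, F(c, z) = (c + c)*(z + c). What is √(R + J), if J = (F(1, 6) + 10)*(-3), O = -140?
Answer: I*√22 ≈ 4.6904*I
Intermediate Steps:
F(c, z) = 2*c*(c + z) (F(c, z) = (2*c)*(c + z) = 2*c*(c + z))
R = 50 (R = 190 - 140 = 50)
J = -72 (J = (2*1*(1 + 6) + 10)*(-3) = (2*1*7 + 10)*(-3) = (14 + 10)*(-3) = 24*(-3) = -72)
√(R + J) = √(50 - 72) = √(-22) = I*√22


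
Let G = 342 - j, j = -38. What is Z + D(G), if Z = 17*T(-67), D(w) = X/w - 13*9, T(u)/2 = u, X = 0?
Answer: -2395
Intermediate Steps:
G = 380 (G = 342 - 1*(-38) = 342 + 38 = 380)
T(u) = 2*u
D(w) = -117 (D(w) = 0/w - 13*9 = 0 - 117 = -117)
Z = -2278 (Z = 17*(2*(-67)) = 17*(-134) = -2278)
Z + D(G) = -2278 - 117 = -2395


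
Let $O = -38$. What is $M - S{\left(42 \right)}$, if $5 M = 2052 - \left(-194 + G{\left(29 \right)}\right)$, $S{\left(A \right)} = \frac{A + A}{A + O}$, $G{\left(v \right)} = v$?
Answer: $\frac{2112}{5} \approx 422.4$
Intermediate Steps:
$S{\left(A \right)} = \frac{2 A}{-38 + A}$ ($S{\left(A \right)} = \frac{A + A}{A - 38} = \frac{2 A}{-38 + A}$)
$M = \frac{2217}{5}$ ($M = \frac{2052 - \left(-194 + 29\right)}{5} = \frac{2052 - -165}{5} = \frac{2052 + 165}{5} = \frac{1}{5} \cdot 2217 = \frac{2217}{5} \approx 443.4$)
$M - S{\left(42 \right)} = \frac{2217}{5} - 2 \cdot 42 \frac{1}{-38 + 42} = \frac{2217}{5} - 2 \cdot 42 \cdot \frac{1}{4} = \frac{2217}{5} - 21 = \frac{2112}{5}$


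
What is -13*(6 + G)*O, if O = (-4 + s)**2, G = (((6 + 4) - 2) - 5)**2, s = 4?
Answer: 0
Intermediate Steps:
G = 9 (G = ((10 - 2) - 5)**2 = (8 - 5)**2 = 3**2 = 9)
O = 0 (O = (-4 + 4)**2 = 0**2 = 0)
-13*(6 + G)*O = -13*(6 + 9)*0 = -195*0 = -13*0 = 0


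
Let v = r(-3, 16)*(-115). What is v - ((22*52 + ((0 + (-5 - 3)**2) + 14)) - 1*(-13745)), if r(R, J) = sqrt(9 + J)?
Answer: -15542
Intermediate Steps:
v = -575 (v = sqrt(9 + 16)*(-115) = sqrt(25)*(-115) = 5*(-115) = -575)
v - ((22*52 + ((0 + (-5 - 3)**2) + 14)) - 1*(-13745)) = -575 - ((22*52 + ((0 + (-5 - 3)**2) + 14)) - 1*(-13745)) = -575 - ((1144 + ((0 + (-8)**2) + 14)) + 13745) = -575 - ((1144 + ((0 + 64) + 14)) + 13745) = -575 - ((1144 + (64 + 14)) + 13745) = -575 - ((1144 + 78) + 13745) = -575 - (1222 + 13745) = -575 - 1*14967 = -575 - 14967 = -15542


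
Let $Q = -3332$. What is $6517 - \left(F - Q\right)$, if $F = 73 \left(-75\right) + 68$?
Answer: $8592$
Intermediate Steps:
$F = -5407$ ($F = -5475 + 68 = -5407$)
$6517 - \left(F - Q\right) = 6517 - \left(-5407 - -3332\right) = 6517 - \left(-5407 + 3332\right) = 6517 - -2075 = 6517 + 2075 = 8592$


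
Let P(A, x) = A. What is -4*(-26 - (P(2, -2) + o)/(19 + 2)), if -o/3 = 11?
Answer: 2060/21 ≈ 98.095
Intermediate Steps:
o = -33 (o = -3*11 = -33)
-4*(-26 - (P(2, -2) + o)/(19 + 2)) = -4*(-26 - (2 - 33)/(19 + 2)) = -4*(-26 - (-31)/21) = -4*(-26 - 1*(-31/21)) = -4*(-26 + 31/21) = -4*(-515/21) = 2060/21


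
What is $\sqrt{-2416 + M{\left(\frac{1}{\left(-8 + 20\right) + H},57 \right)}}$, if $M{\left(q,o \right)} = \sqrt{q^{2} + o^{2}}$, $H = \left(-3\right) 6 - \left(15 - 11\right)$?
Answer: $\frac{\sqrt{-241600 + 10 \sqrt{324901}}}{10} \approx 48.57 i$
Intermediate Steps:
$H = -22$ ($H = -18 - \left(15 - 11\right) = -18 - 4 = -22$)
$M{\left(q,o \right)} = \sqrt{o^{2} + q^{2}}$
$\sqrt{-2416 + M{\left(\frac{1}{\left(-8 + 20\right) + H},57 \right)}} = \sqrt{-2416 + \sqrt{57^{2} + \left(\frac{1}{\left(-8 + 20\right) - 22}\right)^{2}}} = \sqrt{-2416 + \sqrt{3249 + \left(\frac{1}{12 - 22}\right)^{2}}} = \sqrt{-2416 + \sqrt{3249 + \left(\frac{1}{-10}\right)^{2}}} = \sqrt{-2416 + \sqrt{3249 + \left(- \frac{1}{10}\right)^{2}}} = \sqrt{-2416 + \sqrt{3249 + \frac{1}{100}}} = \sqrt{-2416 + \sqrt{\frac{324901}{100}}} = \sqrt{-2416 + \frac{\sqrt{324901}}{10}}$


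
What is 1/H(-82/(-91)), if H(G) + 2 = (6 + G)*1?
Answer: 91/446 ≈ 0.20404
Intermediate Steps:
H(G) = 4 + G (H(G) = -2 + (6 + G)*1 = -2 + (6 + G) = 4 + G)
1/H(-82/(-91)) = 1/(4 - 82/(-91)) = 1/(4 - 82*(-1/91)) = 1/(4 + 82/91) = 1/(446/91) = 91/446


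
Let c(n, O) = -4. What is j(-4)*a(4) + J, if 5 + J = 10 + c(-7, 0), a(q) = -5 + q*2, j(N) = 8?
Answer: 25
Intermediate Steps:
a(q) = -5 + 2*q
J = 1 (J = -5 + (10 - 4) = -5 + 6 = 1)
j(-4)*a(4) + J = 8*(-5 + 2*4) + 1 = 8*(-5 + 8) + 1 = 8*3 + 1 = 24 + 1 = 25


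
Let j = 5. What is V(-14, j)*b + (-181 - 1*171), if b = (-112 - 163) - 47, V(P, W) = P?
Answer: 4156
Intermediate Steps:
b = -322 (b = -275 - 47 = -322)
V(-14, j)*b + (-181 - 1*171) = -14*(-322) + (-181 - 1*171) = 4508 + (-181 - 171) = 4508 - 352 = 4156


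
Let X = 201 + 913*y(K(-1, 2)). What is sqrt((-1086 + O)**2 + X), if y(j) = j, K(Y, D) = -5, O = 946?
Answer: 2*sqrt(3809) ≈ 123.43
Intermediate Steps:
X = -4364 (X = 201 + 913*(-5) = 201 - 4565 = -4364)
sqrt((-1086 + O)**2 + X) = sqrt((-1086 + 946)**2 - 4364) = sqrt((-140)**2 - 4364) = sqrt(19600 - 4364) = sqrt(15236) = 2*sqrt(3809)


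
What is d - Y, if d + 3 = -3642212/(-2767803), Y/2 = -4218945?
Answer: 23354412594473/2767803 ≈ 8.4379e+6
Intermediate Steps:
Y = -8437890 (Y = 2*(-4218945) = -8437890)
d = -4661197/2767803 (d = -3 - 3642212/(-2767803) = -3 - 3642212*(-1/2767803) = -3 + 3642212/2767803 = -4661197/2767803 ≈ -1.6841)
d - Y = -4661197/2767803 - 1*(-8437890) = -4661197/2767803 + 8437890 = 23354412594473/2767803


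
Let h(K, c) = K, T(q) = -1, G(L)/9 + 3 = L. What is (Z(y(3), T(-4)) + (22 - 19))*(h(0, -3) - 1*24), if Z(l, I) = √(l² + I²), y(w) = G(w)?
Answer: -96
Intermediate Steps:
G(L) = -27 + 9*L
y(w) = -27 + 9*w
Z(l, I) = √(I² + l²)
(Z(y(3), T(-4)) + (22 - 19))*(h(0, -3) - 1*24) = (√((-1)² + (-27 + 9*3)²) + (22 - 19))*(0 - 1*24) = (√(1 + (-27 + 27)²) + 3)*(0 - 24) = (√(1 + 0²) + 3)*(-24) = (√(1 + 0) + 3)*(-24) = (√1 + 3)*(-24) = (1 + 3)*(-24) = 4*(-24) = -96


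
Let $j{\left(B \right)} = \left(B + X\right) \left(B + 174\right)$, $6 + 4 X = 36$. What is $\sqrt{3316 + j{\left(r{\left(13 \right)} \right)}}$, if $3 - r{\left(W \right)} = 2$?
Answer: $\frac{\sqrt{19214}}{2} \approx 69.307$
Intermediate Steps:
$X = \frac{15}{2}$ ($X = - \frac{3}{2} + \frac{1}{4} \cdot 36 = - \frac{3}{2} + 9 = \frac{15}{2} \approx 7.5$)
$r{\left(W \right)} = 1$ ($r{\left(W \right)} = 3 - 2 = 1$)
$j{\left(B \right)} = \left(174 + B\right) \left(\frac{15}{2} + B\right)$ ($j{\left(B \right)} = \left(B + \frac{15}{2}\right) \left(B + 174\right) = \left(\frac{15}{2} + B\right) \left(174 + B\right) = \left(174 + B\right) \left(\frac{15}{2} + B\right)$)
$\sqrt{3316 + j{\left(r{\left(13 \right)} \right)}} = \sqrt{3316 + \left(1305 + 1^{2} + \frac{363}{2} \cdot 1\right)} = \sqrt{3316 + \left(1305 + 1 + \frac{363}{2}\right)} = \sqrt{3316 + \frac{2975}{2}} = \sqrt{\frac{9607}{2}} = \frac{\sqrt{19214}}{2}$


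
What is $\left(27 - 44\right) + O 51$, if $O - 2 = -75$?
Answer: $-3740$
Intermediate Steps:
$O = -73$ ($O = 2 - 75 = -73$)
$\left(27 - 44\right) + O 51 = \left(27 - 44\right) - 3723 = -17 - 3723 = -3740$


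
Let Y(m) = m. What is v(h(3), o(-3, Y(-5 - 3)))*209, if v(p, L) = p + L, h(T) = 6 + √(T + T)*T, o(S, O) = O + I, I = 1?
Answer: -209 + 627*√6 ≈ 1326.8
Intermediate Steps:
o(S, O) = 1 + O (o(S, O) = O + 1 = 1 + O)
h(T) = 6 + √2*T^(3/2) (h(T) = 6 + √(2*T)*T = 6 + (√2*√T)*T = 6 + √2*T^(3/2))
v(p, L) = L + p
v(h(3), o(-3, Y(-5 - 3)))*209 = ((1 + (-5 - 3)) + (6 + √2*3^(3/2)))*209 = ((1 - 8) + (6 + √2*(3*√3)))*209 = (-7 + (6 + 3*√6))*209 = (-1 + 3*√6)*209 = -209 + 627*√6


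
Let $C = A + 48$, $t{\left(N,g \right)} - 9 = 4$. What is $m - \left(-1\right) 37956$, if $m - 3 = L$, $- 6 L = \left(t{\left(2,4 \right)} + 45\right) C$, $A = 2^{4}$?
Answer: $\frac{112021}{3} \approx 37340.0$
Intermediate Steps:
$A = 16$
$t{\left(N,g \right)} = 13$ ($t{\left(N,g \right)} = 9 + 4 = 13$)
$C = 64$ ($C = 16 + 48 = 64$)
$L = - \frac{1856}{3}$ ($L = - \frac{\left(13 + 45\right) 64}{6} = - \frac{58 \cdot 64}{6} = \left(- \frac{1}{6}\right) 3712 = - \frac{1856}{3} \approx -618.67$)
$m = - \frac{1847}{3}$ ($m = 3 - \frac{1856}{3} = - \frac{1847}{3} \approx -615.67$)
$m - \left(-1\right) 37956 = - \frac{1847}{3} - \left(-1\right) 37956 = - \frac{1847}{3} - -37956 = - \frac{1847}{3} + 37956 = \frac{112021}{3}$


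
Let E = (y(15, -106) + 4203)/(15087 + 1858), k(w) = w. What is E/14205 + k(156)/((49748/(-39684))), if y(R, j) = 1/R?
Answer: -5587969890293398/44904483417375 ≈ -124.44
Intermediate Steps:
E = 63046/254175 (E = (1/15 + 4203)/(15087 + 1858) = (1/15 + 4203)/16945 = (63046/15)*(1/16945) = 63046/254175 ≈ 0.24804)
E/14205 + k(156)/((49748/(-39684))) = (63046/254175)/14205 + 156/((49748/(-39684))) = (63046/254175)*(1/14205) + 156/((49748*(-1/39684))) = 63046/3610555875 + 156/(-12437/9921) = 63046/3610555875 + 156*(-9921/12437) = 63046/3610555875 - 1547676/12437 = -5587969890293398/44904483417375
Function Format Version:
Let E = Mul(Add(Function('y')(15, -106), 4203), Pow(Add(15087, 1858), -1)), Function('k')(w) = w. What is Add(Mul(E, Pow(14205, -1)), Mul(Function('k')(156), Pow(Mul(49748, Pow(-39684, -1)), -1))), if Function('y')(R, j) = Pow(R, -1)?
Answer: Rational(-5587969890293398, 44904483417375) ≈ -124.44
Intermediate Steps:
E = Rational(63046, 254175) (E = Mul(Add(Pow(15, -1), 4203), Pow(Add(15087, 1858), -1)) = Mul(Add(Rational(1, 15), 4203), Pow(16945, -1)) = Mul(Rational(63046, 15), Rational(1, 16945)) = Rational(63046, 254175) ≈ 0.24804)
Add(Mul(E, Pow(14205, -1)), Mul(Function('k')(156), Pow(Mul(49748, Pow(-39684, -1)), -1))) = Add(Mul(Rational(63046, 254175), Pow(14205, -1)), Mul(156, Pow(Mul(49748, Pow(-39684, -1)), -1))) = Add(Mul(Rational(63046, 254175), Rational(1, 14205)), Mul(156, Pow(Mul(49748, Rational(-1, 39684)), -1))) = Add(Rational(63046, 3610555875), Mul(156, Pow(Rational(-12437, 9921), -1))) = Add(Rational(63046, 3610555875), Mul(156, Rational(-9921, 12437))) = Add(Rational(63046, 3610555875), Rational(-1547676, 12437)) = Rational(-5587969890293398, 44904483417375)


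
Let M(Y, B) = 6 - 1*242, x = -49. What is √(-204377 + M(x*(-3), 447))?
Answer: I*√204613 ≈ 452.34*I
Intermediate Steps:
M(Y, B) = -236 (M(Y, B) = 6 - 242 = -236)
√(-204377 + M(x*(-3), 447)) = √(-204377 - 236) = √(-204613) = I*√204613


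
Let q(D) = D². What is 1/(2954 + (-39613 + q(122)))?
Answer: -1/21775 ≈ -4.5924e-5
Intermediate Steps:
1/(2954 + (-39613 + q(122))) = 1/(2954 + (-39613 + 122²)) = 1/(2954 + (-39613 + 14884)) = 1/(2954 - 24729) = 1/(-21775) = -1/21775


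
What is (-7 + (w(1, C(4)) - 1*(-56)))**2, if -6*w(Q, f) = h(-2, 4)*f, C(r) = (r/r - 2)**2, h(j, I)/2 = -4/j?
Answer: 21025/9 ≈ 2336.1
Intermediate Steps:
h(j, I) = -8/j (h(j, I) = 2*(-4/j) = -8/j)
C(r) = 1 (C(r) = (1 - 2)**2 = (-1)**2 = 1)
w(Q, f) = -2*f/3 (w(Q, f) = -(-8/(-2))*f/6 = -(-8*(-1/2))*f/6 = -2*f/3)
(-7 + (w(1, C(4)) - 1*(-56)))**2 = (-7 + (-2/3*1 - 1*(-56)))**2 = (-7 + (-2/3 + 56))**2 = (-7 + 166/3)**2 = (145/3)**2 = 21025/9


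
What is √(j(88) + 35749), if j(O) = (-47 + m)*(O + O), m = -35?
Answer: √21317 ≈ 146.00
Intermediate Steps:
j(O) = -164*O (j(O) = (-47 - 35)*(O + O) = -164*O)
√(j(88) + 35749) = √(-164*88 + 35749) = √(-14432 + 35749) = √21317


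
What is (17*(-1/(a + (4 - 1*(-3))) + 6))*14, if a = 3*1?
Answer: 7021/5 ≈ 1404.2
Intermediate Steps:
a = 3
(17*(-1/(a + (4 - 1*(-3))) + 6))*14 = (17*(-1/(3 + (4 - 1*(-3))) + 6))*14 = (17*(-1/(3 + (4 + 3)) + 6))*14 = (17*(-1/(3 + 7) + 6))*14 = (17*(-1/10 + 6))*14 = (17*((⅒)*(-1) + 6))*14 = (17*(-⅒ + 6))*14 = (17*(59/10))*14 = (1003/10)*14 = 7021/5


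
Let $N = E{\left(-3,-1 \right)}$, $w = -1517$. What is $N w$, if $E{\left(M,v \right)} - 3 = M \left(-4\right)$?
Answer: $-22755$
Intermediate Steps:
$E{\left(M,v \right)} = 3 - 4 M$ ($E{\left(M,v \right)} = 3 + M \left(-4\right) = 3 - 4 M$)
$N = 15$ ($N = 3 - -12 = 3 + 12 = 15$)
$N w = 15 \left(-1517\right) = -22755$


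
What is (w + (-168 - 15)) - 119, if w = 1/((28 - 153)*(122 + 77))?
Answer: -7512251/24875 ≈ -302.00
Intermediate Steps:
w = -1/24875 (w = 1/(-125*199) = 1/(-24875) = -1/24875 ≈ -4.0201e-5)
(w + (-168 - 15)) - 119 = (-1/24875 + (-168 - 15)) - 119 = (-1/24875 - 183) - 119 = -4552126/24875 - 119 = -7512251/24875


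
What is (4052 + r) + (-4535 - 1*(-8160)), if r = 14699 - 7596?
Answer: 14780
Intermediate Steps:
r = 7103
(4052 + r) + (-4535 - 1*(-8160)) = (4052 + 7103) + (-4535 - 1*(-8160)) = 11155 + (-4535 + 8160) = 11155 + 3625 = 14780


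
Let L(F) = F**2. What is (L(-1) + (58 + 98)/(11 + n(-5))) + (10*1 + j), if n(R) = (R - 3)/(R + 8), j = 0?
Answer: 743/25 ≈ 29.720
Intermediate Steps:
n(R) = (-3 + R)/(8 + R)
(L(-1) + (58 + 98)/(11 + n(-5))) + (10*1 + j) = ((-1)**2 + (58 + 98)/(11 + (-3 - 5)/(8 - 5))) + (10*1 + 0) = (1 + 156/(11 - 8/3)) + (10 + 0) = (1 + 156/(11 + (1/3)*(-8))) + 10 = (1 + 156/(11 - 8/3)) + 10 = (1 + 156/(25/3)) + 10 = (1 + 156*(3/25)) + 10 = (1 + 468/25) + 10 = 493/25 + 10 = 743/25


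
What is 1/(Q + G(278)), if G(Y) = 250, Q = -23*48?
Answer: -1/854 ≈ -0.0011710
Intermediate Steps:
Q = -1104
1/(Q + G(278)) = 1/(-1104 + 250) = 1/(-854) = -1/854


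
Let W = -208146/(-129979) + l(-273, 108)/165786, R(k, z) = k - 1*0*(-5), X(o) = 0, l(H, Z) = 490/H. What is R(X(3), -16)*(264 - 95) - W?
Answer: -672895459477/420199620633 ≈ -1.6014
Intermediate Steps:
R(k, z) = k (R(k, z) = k + 0*(-5) = k + 0 = k)
W = 672895459477/420199620633 (W = -208146/(-129979) + (490/(-273))/165786 = -208146*(-1/129979) + (490*(-1/273))*(1/165786) = 208146/129979 - 70/39*1/165786 = 208146/129979 - 35/3232827 = 672895459477/420199620633 ≈ 1.6014)
R(X(3), -16)*(264 - 95) - W = 0*(264 - 95) - 1*672895459477/420199620633 = 0*169 - 672895459477/420199620633 = 0 - 672895459477/420199620633 = -672895459477/420199620633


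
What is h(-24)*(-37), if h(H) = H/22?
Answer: 444/11 ≈ 40.364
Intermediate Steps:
h(H) = H/22 (h(H) = H*(1/22) = H/22)
h(-24)*(-37) = ((1/22)*(-24))*(-37) = -12/11*(-37) = 444/11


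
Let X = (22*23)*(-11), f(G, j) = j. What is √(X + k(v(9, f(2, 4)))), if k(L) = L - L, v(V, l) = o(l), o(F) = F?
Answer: 11*I*√46 ≈ 74.606*I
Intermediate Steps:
v(V, l) = l
X = -5566 (X = 506*(-11) = -5566)
k(L) = 0
√(X + k(v(9, f(2, 4)))) = √(-5566 + 0) = √(-5566) = 11*I*√46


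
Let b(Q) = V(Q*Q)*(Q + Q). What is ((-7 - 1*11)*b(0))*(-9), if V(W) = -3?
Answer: 0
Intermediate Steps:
b(Q) = -6*Q (b(Q) = -3*(Q + Q) = -6*Q)
((-7 - 1*11)*b(0))*(-9) = ((-7 - 1*11)*(-6*0))*(-9) = ((-7 - 11)*0)*(-9) = -18*0*(-9) = 0*(-9) = 0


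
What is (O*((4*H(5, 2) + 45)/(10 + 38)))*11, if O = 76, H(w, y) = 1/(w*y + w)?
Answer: 141911/180 ≈ 788.39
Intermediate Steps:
H(w, y) = 1/(w + w*y)
(O*((4*H(5, 2) + 45)/(10 + 38)))*11 = (76*((4*(1/(5*(1 + 2))) + 45)/(10 + 38)))*11 = (76*((4*((⅕)/3) + 45)/48))*11 = (76*((4*((⅕)*(⅓)) + 45)*(1/48)))*11 = (76*((4*(1/15) + 45)*(1/48)))*11 = (76*((4/15 + 45)*(1/48)))*11 = (76*((679/15)*(1/48)))*11 = (76*(679/720))*11 = (12901/180)*11 = 141911/180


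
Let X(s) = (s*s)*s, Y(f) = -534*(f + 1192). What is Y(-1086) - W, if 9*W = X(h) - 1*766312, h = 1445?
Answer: -3016939249/9 ≈ -3.3522e+8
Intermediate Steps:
Y(f) = -636528 - 534*f (Y(f) = -534*(1192 + f) = -636528 - 534*f)
X(s) = s**3 (X(s) = s**2*s = s**3)
W = 3016429813/9 (W = (1445**3 - 1*766312)/9 = (3017196125 - 766312)/9 = (1/9)*3016429813 = 3016429813/9 ≈ 3.3516e+8)
Y(-1086) - W = (-636528 - 534*(-1086)) - 1*3016429813/9 = (-636528 + 579924) - 3016429813/9 = -56604 - 3016429813/9 = -3016939249/9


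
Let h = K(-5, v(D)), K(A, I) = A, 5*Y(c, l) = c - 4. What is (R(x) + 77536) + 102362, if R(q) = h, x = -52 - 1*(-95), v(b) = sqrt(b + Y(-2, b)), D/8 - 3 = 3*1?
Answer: 179893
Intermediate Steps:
D = 48 (D = 24 + 8*(3*1) = 24 + 8*3 = 24 + 24 = 48)
Y(c, l) = -4/5 + c/5 (Y(c, l) = (c - 4)/5 = (-4 + c)/5 = -4/5 + c/5)
v(b) = sqrt(-6/5 + b) (v(b) = sqrt(b + (-4/5 + (1/5)*(-2))) = sqrt(b + (-4/5 - 2/5)) = sqrt(b - 6/5) = sqrt(-6/5 + b))
x = 43 (x = -52 + 95 = 43)
h = -5
R(q) = -5
(R(x) + 77536) + 102362 = (-5 + 77536) + 102362 = 77531 + 102362 = 179893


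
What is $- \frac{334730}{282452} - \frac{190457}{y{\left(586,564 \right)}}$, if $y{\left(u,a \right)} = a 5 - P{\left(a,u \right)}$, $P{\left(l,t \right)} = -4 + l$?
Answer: $- \frac{13637862591}{159585380} \approx -85.458$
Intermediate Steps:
$y{\left(u,a \right)} = 4 + 4 a$ ($y{\left(u,a \right)} = a 5 - \left(-4 + a\right) = 5 a - \left(-4 + a\right) = 4 + 4 a$)
$- \frac{334730}{282452} - \frac{190457}{y{\left(586,564 \right)}} = - \frac{334730}{282452} - \frac{190457}{4 + 4 \cdot 564} = \left(-334730\right) \frac{1}{282452} - \frac{190457}{4 + 2256} = - \frac{167365}{141226} - \frac{190457}{2260} = - \frac{13637862591}{159585380}$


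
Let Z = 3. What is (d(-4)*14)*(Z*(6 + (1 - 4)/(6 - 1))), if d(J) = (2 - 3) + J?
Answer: -1134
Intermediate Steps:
d(J) = -1 + J
(d(-4)*14)*(Z*(6 + (1 - 4)/(6 - 1))) = ((-1 - 4)*14)*(3*(6 + (1 - 4)/(6 - 1))) = (-5*14)*(3*(6 - 3/5)) = -210*(6 - 3*⅕) = -210*(6 - ⅗) = -210*27/5 = -70*81/5 = -1134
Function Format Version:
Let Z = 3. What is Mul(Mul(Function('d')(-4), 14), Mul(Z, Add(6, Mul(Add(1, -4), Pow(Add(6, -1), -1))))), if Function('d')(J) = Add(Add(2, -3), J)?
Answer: -1134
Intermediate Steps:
Function('d')(J) = Add(-1, J)
Mul(Mul(Function('d')(-4), 14), Mul(Z, Add(6, Mul(Add(1, -4), Pow(Add(6, -1), -1))))) = Mul(Mul(Add(-1, -4), 14), Mul(3, Add(6, Mul(Add(1, -4), Pow(Add(6, -1), -1))))) = Mul(Mul(-5, 14), Mul(3, Add(6, Mul(-3, Pow(5, -1))))) = Mul(-70, Mul(3, Add(6, Mul(-3, Rational(1, 5))))) = Mul(-70, Mul(3, Add(6, Rational(-3, 5)))) = Mul(-70, Mul(3, Rational(27, 5))) = Mul(-70, Rational(81, 5)) = -1134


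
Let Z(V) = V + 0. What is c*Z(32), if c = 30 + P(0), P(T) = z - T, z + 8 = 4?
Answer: 832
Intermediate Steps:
z = -4 (z = -8 + 4 = -4)
P(T) = -4 - T
Z(V) = V
c = 26 (c = 30 + (-4 - 1*0) = 30 + (-4 + 0) = 30 - 4 = 26)
c*Z(32) = 26*32 = 832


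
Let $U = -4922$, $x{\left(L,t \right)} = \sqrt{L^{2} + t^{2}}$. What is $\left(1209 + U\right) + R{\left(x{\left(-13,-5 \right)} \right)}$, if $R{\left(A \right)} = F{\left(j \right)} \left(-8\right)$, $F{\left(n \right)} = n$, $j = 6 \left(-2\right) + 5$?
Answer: $-3657$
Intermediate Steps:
$j = -7$ ($j = -12 + 5 = -7$)
$R{\left(A \right)} = 56$ ($R{\left(A \right)} = \left(-7\right) \left(-8\right) = 56$)
$\left(1209 + U\right) + R{\left(x{\left(-13,-5 \right)} \right)} = \left(1209 - 4922\right) + 56 = -3713 + 56 = -3657$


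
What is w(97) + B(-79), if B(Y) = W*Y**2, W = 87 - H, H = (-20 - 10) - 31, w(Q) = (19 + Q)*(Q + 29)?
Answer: 938284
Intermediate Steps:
w(Q) = (19 + Q)*(29 + Q)
H = -61 (H = -30 - 31 = -61)
W = 148 (W = 87 - 1*(-61) = 87 + 61 = 148)
B(Y) = 148*Y**2
w(97) + B(-79) = (551 + 97**2 + 48*97) + 148*(-79)**2 = (551 + 9409 + 4656) + 148*6241 = 14616 + 923668 = 938284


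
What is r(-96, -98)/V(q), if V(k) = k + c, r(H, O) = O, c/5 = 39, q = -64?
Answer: -98/131 ≈ -0.74809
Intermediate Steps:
c = 195 (c = 5*39 = 195)
V(k) = 195 + k (V(k) = k + 195 = 195 + k)
r(-96, -98)/V(q) = -98/(195 - 64) = -98/131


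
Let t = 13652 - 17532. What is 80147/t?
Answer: -80147/3880 ≈ -20.656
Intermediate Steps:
t = -3880
80147/t = 80147/(-3880) = 80147*(-1/3880) = -80147/3880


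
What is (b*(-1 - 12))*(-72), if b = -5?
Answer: -4680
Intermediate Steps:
(b*(-1 - 12))*(-72) = -5*(-1 - 12)*(-72) = -5*(-13)*(-72) = 65*(-72) = -4680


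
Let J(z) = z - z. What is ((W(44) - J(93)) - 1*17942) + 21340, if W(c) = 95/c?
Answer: 149607/44 ≈ 3400.2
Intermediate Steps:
J(z) = 0
((W(44) - J(93)) - 1*17942) + 21340 = ((95/44 - 1*0) - 1*17942) + 21340 = ((95*(1/44) + 0) - 17942) + 21340 = ((95/44 + 0) - 17942) + 21340 = (95/44 - 17942) + 21340 = -789353/44 + 21340 = 149607/44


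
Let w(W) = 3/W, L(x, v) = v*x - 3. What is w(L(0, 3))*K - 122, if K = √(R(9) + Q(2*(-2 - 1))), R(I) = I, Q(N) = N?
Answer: -122 - √3 ≈ -123.73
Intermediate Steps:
L(x, v) = -3 + v*x
K = √3 (K = √(9 + 2*(-2 - 1)) = √(9 + 2*(-3)) = √(9 - 6) = √3 ≈ 1.7320)
w(L(0, 3))*K - 122 = (3/(-3 + 3*0))*√3 - 122 = (3/(-3 + 0))*√3 - 122 = (3/(-3))*√3 - 122 = (3*(-⅓))*√3 - 122 = -√3 - 122 = -122 - √3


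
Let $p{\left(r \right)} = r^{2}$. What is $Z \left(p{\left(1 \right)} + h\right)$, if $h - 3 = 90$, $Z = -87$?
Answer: $-8178$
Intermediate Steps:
$h = 93$ ($h = 3 + 90 = 93$)
$Z \left(p{\left(1 \right)} + h\right) = - 87 \left(1^{2} + 93\right) = - 87 \left(1 + 93\right) = \left(-87\right) 94 = -8178$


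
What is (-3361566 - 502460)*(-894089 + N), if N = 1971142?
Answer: -4161760795378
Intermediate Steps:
(-3361566 - 502460)*(-894089 + N) = (-3361566 - 502460)*(-894089 + 1971142) = -3864026*1077053 = -4161760795378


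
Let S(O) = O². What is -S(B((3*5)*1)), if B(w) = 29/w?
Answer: -841/225 ≈ -3.7378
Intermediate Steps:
-S(B((3*5)*1)) = -(29/(((3*5)*1)))² = -(29/((15*1)))² = -(29/15)² = -1*841/225 = -841/225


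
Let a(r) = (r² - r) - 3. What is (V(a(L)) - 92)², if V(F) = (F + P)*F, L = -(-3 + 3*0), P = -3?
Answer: 8464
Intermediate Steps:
L = 3 (L = -(-3 + 0) = -1*(-3) = 3)
a(r) = -3 + r² - r
V(F) = F*(-3 + F) (V(F) = (F - 3)*F = (-3 + F)*F = F*(-3 + F))
(V(a(L)) - 92)² = ((-3 + 3² - 1*3)*(-3 + (-3 + 3² - 1*3)) - 92)² = ((-3 + 9 - 3)*(-3 + (-3 + 9 - 3)) - 92)² = (3*(-3 + 3) - 92)² = (3*0 - 92)² = (0 - 92)² = (-92)² = 8464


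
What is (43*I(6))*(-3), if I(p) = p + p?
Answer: -1548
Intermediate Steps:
I(p) = 2*p
(43*I(6))*(-3) = (43*(2*6))*(-3) = (43*12)*(-3) = 516*(-3) = -1548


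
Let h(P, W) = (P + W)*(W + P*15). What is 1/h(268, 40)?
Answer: 1/1250480 ≈ 7.9969e-7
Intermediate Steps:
h(P, W) = (P + W)*(W + 15*P)
1/h(268, 40) = 1/(40**2 + 15*268**2 + 16*268*40) = 1/(1600 + 15*71824 + 171520) = 1/(1600 + 1077360 + 171520) = 1/1250480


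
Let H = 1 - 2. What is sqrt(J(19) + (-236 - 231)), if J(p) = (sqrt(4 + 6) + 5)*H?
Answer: sqrt(-472 - sqrt(10)) ≈ 21.798*I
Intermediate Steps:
H = -1
J(p) = -5 - sqrt(10) (J(p) = (sqrt(4 + 6) + 5)*(-1) = (sqrt(10) + 5)*(-1) = (5 + sqrt(10))*(-1) = -5 - sqrt(10))
sqrt(J(19) + (-236 - 231)) = sqrt((-5 - sqrt(10)) + (-236 - 231)) = sqrt((-5 - sqrt(10)) - 467) = sqrt(-472 - sqrt(10))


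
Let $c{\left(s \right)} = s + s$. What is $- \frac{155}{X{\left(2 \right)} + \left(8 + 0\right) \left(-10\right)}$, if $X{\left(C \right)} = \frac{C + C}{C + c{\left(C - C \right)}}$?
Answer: $\frac{155}{78} \approx 1.9872$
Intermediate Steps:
$c{\left(s \right)} = 2 s$
$X{\left(C \right)} = 2$ ($X{\left(C \right)} = \frac{C + C}{C + 2 \left(C - C\right)} = \frac{2 C}{C + 2 \cdot 0} = \frac{2 C}{C + 0} = \frac{2 C}{C} = 2$)
$- \frac{155}{X{\left(2 \right)} + \left(8 + 0\right) \left(-10\right)} = - \frac{155}{2 + \left(8 + 0\right) \left(-10\right)} = - \frac{155}{2 + 8 \left(-10\right)} = - \frac{155}{2 - 80} = - \frac{155}{-78} = \left(-155\right) \left(- \frac{1}{78}\right) = \frac{155}{78}$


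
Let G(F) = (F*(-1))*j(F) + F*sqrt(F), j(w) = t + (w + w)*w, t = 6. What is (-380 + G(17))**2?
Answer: 106259777 - 350472*sqrt(17) ≈ 1.0481e+8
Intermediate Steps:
j(w) = 6 + 2*w**2 (j(w) = 6 + (w + w)*w = 6 + (2*w)*w = 6 + 2*w**2)
G(F) = F**(3/2) - F*(6 + 2*F**2) (G(F) = (F*(-1))*(6 + 2*F**2) + F*sqrt(F) = (-F)*(6 + 2*F**2) + F**(3/2) = -F*(6 + 2*F**2) + F**(3/2) = F**(3/2) - F*(6 + 2*F**2))
(-380 + G(17))**2 = (-380 + (17**(3/2) - 2*17*(3 + 17**2)))**2 = (-380 + (17*sqrt(17) - 2*17*(3 + 289)))**2 = (-380 + (17*sqrt(17) - 2*17*292))**2 = (-380 + (17*sqrt(17) - 9928))**2 = (-380 + (-9928 + 17*sqrt(17)))**2 = (-10308 + 17*sqrt(17))**2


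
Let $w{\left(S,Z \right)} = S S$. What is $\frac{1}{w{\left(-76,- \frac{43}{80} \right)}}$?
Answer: $\frac{1}{5776} \approx 0.00017313$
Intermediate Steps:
$w{\left(S,Z \right)} = S^{2}$
$\frac{1}{w{\left(-76,- \frac{43}{80} \right)}} = \frac{1}{\left(-76\right)^{2}} = \frac{1}{5776}$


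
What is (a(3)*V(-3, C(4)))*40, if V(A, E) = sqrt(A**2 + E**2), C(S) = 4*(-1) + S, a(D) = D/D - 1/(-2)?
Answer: 180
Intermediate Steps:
a(D) = 3/2 (a(D) = 1 - 1*(-1/2) = 1 + 1/2 = 3/2)
C(S) = -4 + S
(a(3)*V(-3, C(4)))*40 = (3*sqrt((-3)**2 + (-4 + 4)**2)/2)*40 = (3*sqrt(9 + 0**2)/2)*40 = (3*sqrt(9 + 0)/2)*40 = (3*sqrt(9)/2)*40 = ((3/2)*3)*40 = (9/2)*40 = 180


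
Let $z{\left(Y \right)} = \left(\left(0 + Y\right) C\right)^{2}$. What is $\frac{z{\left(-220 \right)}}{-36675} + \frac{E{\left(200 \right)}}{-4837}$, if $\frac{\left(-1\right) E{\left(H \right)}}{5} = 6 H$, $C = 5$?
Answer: $- \frac{225308800}{7095879} \approx -31.752$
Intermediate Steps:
$E{\left(H \right)} = - 30 H$ ($E{\left(H \right)} = - 5 \cdot 6 H = - 30 H$)
$z{\left(Y \right)} = 25 Y^{2}$ ($z{\left(Y \right)} = \left(\left(0 + Y\right) 5\right)^{2} = \left(Y 5\right)^{2} = \left(5 Y\right)^{2} = 25 Y^{2}$)
$\frac{z{\left(-220 \right)}}{-36675} + \frac{E{\left(200 \right)}}{-4837} = \frac{25 \left(-220\right)^{2}}{-36675} + \frac{\left(-30\right) 200}{-4837} = 25 \cdot 48400 \left(- \frac{1}{36675}\right) - - \frac{6000}{4837} = 1210000 \left(- \frac{1}{36675}\right) + \frac{6000}{4837} = - \frac{48400}{1467} + \frac{6000}{4837} = - \frac{225308800}{7095879}$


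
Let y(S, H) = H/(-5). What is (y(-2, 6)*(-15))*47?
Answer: 846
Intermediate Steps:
y(S, H) = -H/5 (y(S, H) = H*(-1/5) = -H/5)
(y(-2, 6)*(-15))*47 = (-1/5*6*(-15))*47 = -6/5*(-15)*47 = 18*47 = 846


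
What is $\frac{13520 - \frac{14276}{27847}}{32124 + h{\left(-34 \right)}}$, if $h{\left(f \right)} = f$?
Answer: $\frac{188238582}{446805115} \approx 0.4213$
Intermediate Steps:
$\frac{13520 - \frac{14276}{27847}}{32124 + h{\left(-34 \right)}} = \frac{13520 - \frac{14276}{27847}}{32124 - 34} = \frac{13520 - \frac{14276}{27847}}{32090} = \left(13520 - \frac{14276}{27847}\right) \frac{1}{32090} = \frac{376477164}{27847} \cdot \frac{1}{32090} = \frac{188238582}{446805115}$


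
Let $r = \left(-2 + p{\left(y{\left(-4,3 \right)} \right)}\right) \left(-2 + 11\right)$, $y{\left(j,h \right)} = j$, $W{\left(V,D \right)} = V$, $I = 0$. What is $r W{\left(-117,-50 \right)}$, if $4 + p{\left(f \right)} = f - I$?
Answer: $10530$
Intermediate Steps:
$p{\left(f \right)} = -4 + f$ ($p{\left(f \right)} = -4 + \left(f - 0\right) = -4 + \left(f + 0\right) = -4 + f$)
$r = -90$ ($r = \left(-2 - 8\right) \left(-2 + 11\right) = \left(-2 - 8\right) 9 = \left(-10\right) 9 = -90$)
$r W{\left(-117,-50 \right)} = \left(-90\right) \left(-117\right) = 10530$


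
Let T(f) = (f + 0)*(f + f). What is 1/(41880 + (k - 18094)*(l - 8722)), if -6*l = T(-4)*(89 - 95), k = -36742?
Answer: 1/476566720 ≈ 2.0983e-9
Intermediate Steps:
T(f) = 2*f**2 (T(f) = f*(2*f) = 2*f**2)
l = 32 (l = -2*(-4)**2*(89 - 95)/6 = -2*16*(-6)/6 = -16*(-6)/3 = -1/6*(-192) = 32)
1/(41880 + (k - 18094)*(l - 8722)) = 1/(41880 + (-36742 - 18094)*(32 - 8722)) = 1/(41880 - 54836*(-8690)) = 1/(41880 + 476524840) = 1/476566720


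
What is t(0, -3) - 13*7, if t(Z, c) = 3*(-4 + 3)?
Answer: -94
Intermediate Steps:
t(Z, c) = -3 (t(Z, c) = 3*(-1) = -3)
t(0, -3) - 13*7 = -3 - 13*7 = -3 - 91 = -94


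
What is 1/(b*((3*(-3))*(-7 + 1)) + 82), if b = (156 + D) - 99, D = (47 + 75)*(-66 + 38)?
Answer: -1/181304 ≈ -5.5156e-6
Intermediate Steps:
D = -3416 (D = 122*(-28) = -3416)
b = -3359 (b = (156 - 3416) - 99 = -3260 - 99 = -3359)
1/(b*((3*(-3))*(-7 + 1)) + 82) = 1/(-3359*3*(-3)*(-7 + 1) + 82) = 1/(-(-30231)*(-6) + 82) = 1/(-3359*54 + 82) = 1/(-181386 + 82) = 1/(-181304) = -1/181304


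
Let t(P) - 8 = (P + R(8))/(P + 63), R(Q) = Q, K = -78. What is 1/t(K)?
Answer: 3/38 ≈ 0.078947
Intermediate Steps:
t(P) = 8 + (8 + P)/(63 + P) (t(P) = 8 + (P + 8)/(P + 63) = 8 + (8 + P)/(63 + P))
1/t(K) = 1/((512 + 9*(-78))/(63 - 78)) = 1/((512 - 702)/(-15)) = 1/(-1/15*(-190)) = 1/(38/3) = 3/38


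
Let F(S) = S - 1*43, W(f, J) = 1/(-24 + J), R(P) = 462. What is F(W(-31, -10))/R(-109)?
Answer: -19/204 ≈ -0.093137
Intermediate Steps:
F(S) = -43 + S (F(S) = S - 43 = -43 + S)
F(W(-31, -10))/R(-109) = (-43 + 1/(-24 - 10))/462 = (-43 + 1/(-34))*(1/462) = (-43 - 1/34)*(1/462) = -1463/34*1/462 = -19/204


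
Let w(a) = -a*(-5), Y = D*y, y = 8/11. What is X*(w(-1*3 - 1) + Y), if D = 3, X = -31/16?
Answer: 1519/44 ≈ 34.523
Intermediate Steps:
X = -31/16 (X = -31*1/16 = -31/16 ≈ -1.9375)
y = 8/11 (y = 8*(1/11) = 8/11 ≈ 0.72727)
Y = 24/11 (Y = 3*(8/11) = 24/11 ≈ 2.1818)
w(a) = 5*a
X*(w(-1*3 - 1) + Y) = -31*(5*(-1*3 - 1) + 24/11)/16 = -31*(5*(-3 - 1) + 24/11)/16 = -31*(5*(-4) + 24/11)/16 = -31*(-20 + 24/11)/16 = -31/16*(-196/11) = 1519/44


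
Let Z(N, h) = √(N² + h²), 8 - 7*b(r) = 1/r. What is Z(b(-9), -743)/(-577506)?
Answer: -√2191087810/36382878 ≈ -0.0012866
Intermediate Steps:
b(r) = 8/7 - 1/(7*r)
Z(b(-9), -743)/(-577506) = √(((⅐)*(-1 + 8*(-9))/(-9))² + (-743)²)/(-577506) = √(((⅐)*(-⅑)*(-1 - 72))² + 552049)*(-1/577506) = √(((⅐)*(-⅑)*(-73))² + 552049)*(-1/577506) = √((73/63)² + 552049)*(-1/577506) = √(5329/3969 + 552049)*(-1/577506) = √(2191087810/3969)*(-1/577506) = (√2191087810/63)*(-1/577506) = -√2191087810/36382878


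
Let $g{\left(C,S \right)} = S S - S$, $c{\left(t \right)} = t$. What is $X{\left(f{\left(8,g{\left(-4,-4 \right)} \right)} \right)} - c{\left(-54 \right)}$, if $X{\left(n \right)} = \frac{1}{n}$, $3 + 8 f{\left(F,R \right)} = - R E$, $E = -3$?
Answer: $\frac{3086}{57} \approx 54.14$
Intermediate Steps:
$g{\left(C,S \right)} = S^{2} - S$
$f{\left(F,R \right)} = - \frac{3}{8} + \frac{3 R}{8}$ ($f{\left(F,R \right)} = - \frac{3}{8} + \frac{- R \left(-3\right)}{8} = - \frac{3}{8} + \frac{3 R}{8}$)
$X{\left(f{\left(8,g{\left(-4,-4 \right)} \right)} \right)} - c{\left(-54 \right)} = \frac{1}{- \frac{3}{8} + \frac{3 \left(- 4 \left(-1 - 4\right)\right)}{8}} - -54 = \frac{1}{- \frac{3}{8} + \frac{3 \left(\left(-4\right) \left(-5\right)\right)}{8}} + 54 = \frac{1}{- \frac{3}{8} + \frac{3}{8} \cdot 20} + 54 = \frac{1}{- \frac{3}{8} + \frac{15}{2}} + 54 = \frac{1}{\frac{57}{8}} + 54 = \frac{8}{57} + 54 = \frac{3086}{57}$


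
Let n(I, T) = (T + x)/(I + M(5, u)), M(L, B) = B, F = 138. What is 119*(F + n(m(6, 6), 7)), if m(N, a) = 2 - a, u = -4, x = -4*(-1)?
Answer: 130067/8 ≈ 16258.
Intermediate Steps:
x = 4
n(I, T) = (4 + T)/(-4 + I) (n(I, T) = (T + 4)/(I - 4) = (4 + T)/(-4 + I))
119*(F + n(m(6, 6), 7)) = 119*(138 + (4 + 7)/(-4 + (2 - 1*6))) = 119*(138 + 11/(-4 + (2 - 6))) = 119*(138 + 11/(-4 - 4)) = 119*(138 + 11/(-8)) = 119*(138 - ⅛*11) = 119*(138 - 11/8) = 119*(1093/8) = 130067/8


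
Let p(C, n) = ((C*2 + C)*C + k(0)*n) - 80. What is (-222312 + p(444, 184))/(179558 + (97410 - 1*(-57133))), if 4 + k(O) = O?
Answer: 122760/111367 ≈ 1.1023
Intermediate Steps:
k(O) = -4 + O
p(C, n) = -80 - 4*n + 3*C**2 (p(C, n) = ((C*2 + C)*C + (-4 + 0)*n) - 80 = ((2*C + C)*C - 4*n) - 80 = ((3*C)*C - 4*n) - 80 = (3*C**2 - 4*n) - 80 = (-4*n + 3*C**2) - 80 = -80 - 4*n + 3*C**2)
(-222312 + p(444, 184))/(179558 + (97410 - 1*(-57133))) = (-222312 + (-80 - 4*184 + 3*444**2))/(179558 + (97410 - 1*(-57133))) = (-222312 + (-80 - 736 + 3*197136))/(179558 + (97410 + 57133)) = (-222312 + (-80 - 736 + 591408))/(179558 + 154543) = (-222312 + 590592)/334101 = 368280*(1/334101) = 122760/111367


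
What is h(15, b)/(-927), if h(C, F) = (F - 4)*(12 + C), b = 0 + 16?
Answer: -36/103 ≈ -0.34951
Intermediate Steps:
b = 16
h(C, F) = (-4 + F)*(12 + C)
h(15, b)/(-927) = (-48 - 4*15 + 12*16 + 15*16)/(-927) = (-48 - 60 + 192 + 240)*(-1/927) = 324*(-1/927) = -36/103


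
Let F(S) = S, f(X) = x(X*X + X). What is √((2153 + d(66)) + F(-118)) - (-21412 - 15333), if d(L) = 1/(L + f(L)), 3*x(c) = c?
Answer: 36745 + √1206551885/770 ≈ 36790.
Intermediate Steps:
x(c) = c/3
f(X) = X/3 + X²/3 (f(X) = (X*X + X)/3 = (X² + X)/3 = (X + X²)/3 = X/3 + X²/3)
d(L) = 1/(L + L*(1 + L)/3)
√((2153 + d(66)) + F(-118)) - (-21412 - 15333) = √((2153 + 3/(66*(4 + 66))) - 118) - (-21412 - 15333) = √((2153 + 3*(1/66)/70) - 118) - 1*(-36745) = √((2153 + 3*(1/66)*(1/70)) - 118) + 36745 = √((2153 + 1/1540) - 118) + 36745 = √(3315621/1540 - 118) + 36745 = √(3133901/1540) + 36745 = √1206551885/770 + 36745 = 36745 + √1206551885/770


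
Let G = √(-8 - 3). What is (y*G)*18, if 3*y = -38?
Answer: -228*I*√11 ≈ -756.19*I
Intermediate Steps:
y = -38/3 (y = (⅓)*(-38) = -38/3 ≈ -12.667)
G = I*√11 (G = √(-11) = I*√11 ≈ 3.3166*I)
(y*G)*18 = -38*I*√11/3*18 = -228*I*√11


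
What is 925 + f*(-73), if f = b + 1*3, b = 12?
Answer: -170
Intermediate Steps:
f = 15 (f = 12 + 1*3 = 12 + 3 = 15)
925 + f*(-73) = 925 + 15*(-73) = 925 - 1095 = -170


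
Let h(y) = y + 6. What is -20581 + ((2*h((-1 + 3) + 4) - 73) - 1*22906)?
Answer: -43536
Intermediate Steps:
h(y) = 6 + y
-20581 + ((2*h((-1 + 3) + 4) - 73) - 1*22906) = -20581 + ((2*(6 + ((-1 + 3) + 4)) - 73) - 1*22906) = -20581 + ((2*(6 + (2 + 4)) - 73) - 22906) = -20581 + ((2*(6 + 6) - 73) - 22906) = -20581 + ((2*12 - 73) - 22906) = -20581 + ((24 - 73) - 22906) = -20581 + (-49 - 22906) = -20581 - 22955 = -43536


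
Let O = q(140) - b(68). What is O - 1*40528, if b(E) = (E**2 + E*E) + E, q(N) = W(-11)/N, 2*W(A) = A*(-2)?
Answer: -6978149/140 ≈ -49844.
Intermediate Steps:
W(A) = -A (W(A) = (A*(-2))/2 = (-2*A)/2 = -A)
q(N) = 11/N (q(N) = (-1*(-11))/N = 11/N)
b(E) = E + 2*E**2 (b(E) = (E**2 + E**2) + E = 2*E**2 + E = E + 2*E**2)
O = -1304229/140 (O = 11/140 - 68*(1 + 2*68) = 11*(1/140) - 68*(1 + 136) = 11/140 - 68*137 = 11/140 - 1*9316 = 11/140 - 9316 = -1304229/140 ≈ -9315.9)
O - 1*40528 = -1304229/140 - 1*40528 = -1304229/140 - 40528 = -6978149/140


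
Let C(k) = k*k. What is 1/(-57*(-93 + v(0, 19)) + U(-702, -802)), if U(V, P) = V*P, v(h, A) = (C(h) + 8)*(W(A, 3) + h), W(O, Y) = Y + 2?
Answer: 1/566025 ≈ 1.7667e-6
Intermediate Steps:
C(k) = k²
W(O, Y) = 2 + Y
v(h, A) = (5 + h)*(8 + h²) (v(h, A) = (h² + 8)*((2 + 3) + h) = (8 + h²)*(5 + h) = (5 + h)*(8 + h²))
U(V, P) = P*V
1/(-57*(-93 + v(0, 19)) + U(-702, -802)) = 1/(-57*(-93 + (40 + 0³ + 5*0² + 8*0)) - 802*(-702)) = 1/(-57*(-93 + (40 + 0 + 5*0 + 0)) + 563004) = 1/(-57*(-93 + (40 + 0 + 0 + 0)) + 563004) = 1/(-57*(-93 + 40) + 563004) = 1/(-57*(-53) + 563004) = 1/(3021 + 563004) = 1/566025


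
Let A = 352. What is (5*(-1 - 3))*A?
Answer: -7040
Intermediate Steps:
(5*(-1 - 3))*A = (5*(-1 - 3))*352 = (5*(-4))*352 = -20*352 = -7040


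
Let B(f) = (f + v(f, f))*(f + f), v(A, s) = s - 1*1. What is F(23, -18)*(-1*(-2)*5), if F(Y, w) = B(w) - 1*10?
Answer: 13220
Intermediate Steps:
v(A, s) = -1 + s (v(A, s) = s - 1 = -1 + s)
B(f) = 2*f*(-1 + 2*f) (B(f) = (f + (-1 + f))*(f + f) = (-1 + 2*f)*(2*f) = 2*f*(-1 + 2*f))
F(Y, w) = -10 + 2*w*(-1 + 2*w) (F(Y, w) = 2*w*(-1 + 2*w) - 1*10 = 2*w*(-1 + 2*w) - 10 = -10 + 2*w*(-1 + 2*w))
F(23, -18)*(-1*(-2)*5) = (-10 + 2*(-18)*(-1 + 2*(-18)))*(-1*(-2)*5) = (-10 + 2*(-18)*(-1 - 36))*(2*5) = (-10 + 2*(-18)*(-37))*10 = (-10 + 1332)*10 = 1322*10 = 13220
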